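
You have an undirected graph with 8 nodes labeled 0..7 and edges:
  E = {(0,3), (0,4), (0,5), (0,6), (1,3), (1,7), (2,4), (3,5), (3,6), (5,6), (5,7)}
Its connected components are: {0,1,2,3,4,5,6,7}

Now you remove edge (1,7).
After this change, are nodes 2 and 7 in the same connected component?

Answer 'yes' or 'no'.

Initial components: {0,1,2,3,4,5,6,7}
Removing edge (1,7): not a bridge — component count unchanged at 1.
New components: {0,1,2,3,4,5,6,7}
Are 2 and 7 in the same component? yes

Answer: yes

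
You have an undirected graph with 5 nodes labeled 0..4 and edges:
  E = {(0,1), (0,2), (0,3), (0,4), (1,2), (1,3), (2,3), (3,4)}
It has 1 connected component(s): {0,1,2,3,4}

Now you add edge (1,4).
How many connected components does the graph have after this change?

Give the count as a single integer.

Initial component count: 1
Add (1,4): endpoints already in same component. Count unchanged: 1.
New component count: 1

Answer: 1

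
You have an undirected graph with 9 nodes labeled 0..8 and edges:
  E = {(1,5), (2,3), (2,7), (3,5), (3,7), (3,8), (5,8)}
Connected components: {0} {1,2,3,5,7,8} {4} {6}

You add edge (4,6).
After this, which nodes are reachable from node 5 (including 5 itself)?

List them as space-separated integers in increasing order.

Answer: 1 2 3 5 7 8

Derivation:
Before: nodes reachable from 5: {1,2,3,5,7,8}
Adding (4,6): merges two components, but neither contains 5. Reachability from 5 unchanged.
After: nodes reachable from 5: {1,2,3,5,7,8}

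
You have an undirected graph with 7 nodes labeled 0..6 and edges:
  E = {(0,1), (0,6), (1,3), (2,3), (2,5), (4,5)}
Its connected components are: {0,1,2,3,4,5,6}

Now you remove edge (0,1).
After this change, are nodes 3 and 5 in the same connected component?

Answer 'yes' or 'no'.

Answer: yes

Derivation:
Initial components: {0,1,2,3,4,5,6}
Removing edge (0,1): it was a bridge — component count 1 -> 2.
New components: {0,6} {1,2,3,4,5}
Are 3 and 5 in the same component? yes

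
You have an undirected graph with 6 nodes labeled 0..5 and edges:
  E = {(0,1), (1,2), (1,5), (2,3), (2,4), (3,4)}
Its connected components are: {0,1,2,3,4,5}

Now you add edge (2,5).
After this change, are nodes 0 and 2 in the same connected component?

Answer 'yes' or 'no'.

Answer: yes

Derivation:
Initial components: {0,1,2,3,4,5}
Adding edge (2,5): both already in same component {0,1,2,3,4,5}. No change.
New components: {0,1,2,3,4,5}
Are 0 and 2 in the same component? yes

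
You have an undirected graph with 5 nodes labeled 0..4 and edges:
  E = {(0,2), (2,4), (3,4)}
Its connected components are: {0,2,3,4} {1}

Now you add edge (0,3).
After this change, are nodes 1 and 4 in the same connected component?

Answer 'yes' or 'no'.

Answer: no

Derivation:
Initial components: {0,2,3,4} {1}
Adding edge (0,3): both already in same component {0,2,3,4}. No change.
New components: {0,2,3,4} {1}
Are 1 and 4 in the same component? no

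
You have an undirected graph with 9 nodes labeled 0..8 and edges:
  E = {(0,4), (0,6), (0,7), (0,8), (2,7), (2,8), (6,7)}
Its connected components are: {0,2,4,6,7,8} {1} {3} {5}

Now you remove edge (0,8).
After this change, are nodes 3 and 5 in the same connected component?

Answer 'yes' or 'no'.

Answer: no

Derivation:
Initial components: {0,2,4,6,7,8} {1} {3} {5}
Removing edge (0,8): not a bridge — component count unchanged at 4.
New components: {0,2,4,6,7,8} {1} {3} {5}
Are 3 and 5 in the same component? no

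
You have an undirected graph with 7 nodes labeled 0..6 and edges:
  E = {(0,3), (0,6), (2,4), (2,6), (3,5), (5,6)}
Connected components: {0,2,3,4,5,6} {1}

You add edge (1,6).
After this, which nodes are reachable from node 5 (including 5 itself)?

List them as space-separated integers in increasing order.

Answer: 0 1 2 3 4 5 6

Derivation:
Before: nodes reachable from 5: {0,2,3,4,5,6}
Adding (1,6): merges 5's component with another. Reachability grows.
After: nodes reachable from 5: {0,1,2,3,4,5,6}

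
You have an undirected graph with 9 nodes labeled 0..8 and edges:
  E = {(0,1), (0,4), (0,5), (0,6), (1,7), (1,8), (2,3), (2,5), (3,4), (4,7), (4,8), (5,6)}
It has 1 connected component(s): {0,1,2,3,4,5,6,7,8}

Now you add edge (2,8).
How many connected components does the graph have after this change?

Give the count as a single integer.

Answer: 1

Derivation:
Initial component count: 1
Add (2,8): endpoints already in same component. Count unchanged: 1.
New component count: 1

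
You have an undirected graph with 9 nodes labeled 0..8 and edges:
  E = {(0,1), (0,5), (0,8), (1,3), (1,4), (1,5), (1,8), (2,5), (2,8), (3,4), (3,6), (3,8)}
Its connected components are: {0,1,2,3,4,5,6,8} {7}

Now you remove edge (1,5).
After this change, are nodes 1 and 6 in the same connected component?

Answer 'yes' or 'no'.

Answer: yes

Derivation:
Initial components: {0,1,2,3,4,5,6,8} {7}
Removing edge (1,5): not a bridge — component count unchanged at 2.
New components: {0,1,2,3,4,5,6,8} {7}
Are 1 and 6 in the same component? yes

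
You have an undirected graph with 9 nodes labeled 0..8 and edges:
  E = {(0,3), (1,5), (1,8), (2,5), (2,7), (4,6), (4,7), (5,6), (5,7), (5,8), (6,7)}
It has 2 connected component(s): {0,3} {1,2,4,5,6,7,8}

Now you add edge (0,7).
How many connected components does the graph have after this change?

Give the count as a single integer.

Answer: 1

Derivation:
Initial component count: 2
Add (0,7): merges two components. Count decreases: 2 -> 1.
New component count: 1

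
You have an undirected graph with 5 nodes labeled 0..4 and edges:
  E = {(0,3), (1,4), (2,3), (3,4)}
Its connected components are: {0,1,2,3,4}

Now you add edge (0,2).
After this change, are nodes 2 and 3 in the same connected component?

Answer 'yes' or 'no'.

Answer: yes

Derivation:
Initial components: {0,1,2,3,4}
Adding edge (0,2): both already in same component {0,1,2,3,4}. No change.
New components: {0,1,2,3,4}
Are 2 and 3 in the same component? yes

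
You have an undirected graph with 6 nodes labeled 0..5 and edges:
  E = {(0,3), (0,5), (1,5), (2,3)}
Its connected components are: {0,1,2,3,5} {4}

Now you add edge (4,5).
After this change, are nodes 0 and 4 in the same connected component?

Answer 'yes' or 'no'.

Answer: yes

Derivation:
Initial components: {0,1,2,3,5} {4}
Adding edge (4,5): merges {4} and {0,1,2,3,5}.
New components: {0,1,2,3,4,5}
Are 0 and 4 in the same component? yes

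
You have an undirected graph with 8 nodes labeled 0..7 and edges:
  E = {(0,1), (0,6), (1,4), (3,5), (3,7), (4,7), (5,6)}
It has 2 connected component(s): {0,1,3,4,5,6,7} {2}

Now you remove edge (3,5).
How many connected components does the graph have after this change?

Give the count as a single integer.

Answer: 2

Derivation:
Initial component count: 2
Remove (3,5): not a bridge. Count unchanged: 2.
  After removal, components: {0,1,3,4,5,6,7} {2}
New component count: 2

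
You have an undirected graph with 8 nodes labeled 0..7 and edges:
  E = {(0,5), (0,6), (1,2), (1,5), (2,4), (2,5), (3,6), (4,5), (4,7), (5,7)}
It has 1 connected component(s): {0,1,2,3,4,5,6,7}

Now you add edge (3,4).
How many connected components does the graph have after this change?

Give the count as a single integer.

Answer: 1

Derivation:
Initial component count: 1
Add (3,4): endpoints already in same component. Count unchanged: 1.
New component count: 1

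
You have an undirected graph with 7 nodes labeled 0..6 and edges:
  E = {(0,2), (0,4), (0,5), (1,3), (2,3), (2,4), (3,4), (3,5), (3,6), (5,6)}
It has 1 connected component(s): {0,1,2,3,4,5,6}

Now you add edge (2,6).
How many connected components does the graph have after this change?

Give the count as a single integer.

Initial component count: 1
Add (2,6): endpoints already in same component. Count unchanged: 1.
New component count: 1

Answer: 1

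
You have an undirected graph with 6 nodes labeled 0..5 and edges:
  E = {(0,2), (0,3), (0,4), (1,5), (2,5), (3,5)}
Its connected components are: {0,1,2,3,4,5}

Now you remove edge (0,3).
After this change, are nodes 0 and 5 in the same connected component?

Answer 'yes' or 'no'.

Answer: yes

Derivation:
Initial components: {0,1,2,3,4,5}
Removing edge (0,3): not a bridge — component count unchanged at 1.
New components: {0,1,2,3,4,5}
Are 0 and 5 in the same component? yes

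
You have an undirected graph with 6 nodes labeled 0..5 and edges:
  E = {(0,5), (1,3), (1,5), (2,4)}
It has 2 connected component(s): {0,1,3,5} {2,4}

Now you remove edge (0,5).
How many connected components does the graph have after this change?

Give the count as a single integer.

Answer: 3

Derivation:
Initial component count: 2
Remove (0,5): it was a bridge. Count increases: 2 -> 3.
  After removal, components: {0} {1,3,5} {2,4}
New component count: 3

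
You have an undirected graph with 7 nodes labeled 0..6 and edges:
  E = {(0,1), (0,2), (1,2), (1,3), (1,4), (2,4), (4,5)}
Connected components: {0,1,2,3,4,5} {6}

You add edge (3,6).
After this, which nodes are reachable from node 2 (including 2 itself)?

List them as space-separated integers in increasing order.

Answer: 0 1 2 3 4 5 6

Derivation:
Before: nodes reachable from 2: {0,1,2,3,4,5}
Adding (3,6): merges 2's component with another. Reachability grows.
After: nodes reachable from 2: {0,1,2,3,4,5,6}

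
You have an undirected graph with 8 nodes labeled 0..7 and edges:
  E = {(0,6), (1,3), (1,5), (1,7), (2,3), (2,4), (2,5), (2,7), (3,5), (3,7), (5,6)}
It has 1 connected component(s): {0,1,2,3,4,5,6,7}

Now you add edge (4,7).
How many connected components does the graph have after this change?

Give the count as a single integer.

Initial component count: 1
Add (4,7): endpoints already in same component. Count unchanged: 1.
New component count: 1

Answer: 1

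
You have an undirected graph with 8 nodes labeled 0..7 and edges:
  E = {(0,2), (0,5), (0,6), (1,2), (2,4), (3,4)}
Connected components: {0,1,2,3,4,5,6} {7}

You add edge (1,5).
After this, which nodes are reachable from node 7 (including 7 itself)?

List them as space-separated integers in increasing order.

Answer: 7

Derivation:
Before: nodes reachable from 7: {7}
Adding (1,5): both endpoints already in same component. Reachability from 7 unchanged.
After: nodes reachable from 7: {7}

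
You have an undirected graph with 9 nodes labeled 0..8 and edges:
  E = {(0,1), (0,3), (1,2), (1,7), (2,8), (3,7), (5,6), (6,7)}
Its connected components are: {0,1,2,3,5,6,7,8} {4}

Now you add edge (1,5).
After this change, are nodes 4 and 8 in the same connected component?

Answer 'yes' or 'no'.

Initial components: {0,1,2,3,5,6,7,8} {4}
Adding edge (1,5): both already in same component {0,1,2,3,5,6,7,8}. No change.
New components: {0,1,2,3,5,6,7,8} {4}
Are 4 and 8 in the same component? no

Answer: no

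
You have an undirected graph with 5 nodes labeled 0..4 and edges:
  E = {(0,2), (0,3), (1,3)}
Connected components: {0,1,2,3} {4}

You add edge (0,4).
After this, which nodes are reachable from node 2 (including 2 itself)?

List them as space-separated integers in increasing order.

Before: nodes reachable from 2: {0,1,2,3}
Adding (0,4): merges 2's component with another. Reachability grows.
After: nodes reachable from 2: {0,1,2,3,4}

Answer: 0 1 2 3 4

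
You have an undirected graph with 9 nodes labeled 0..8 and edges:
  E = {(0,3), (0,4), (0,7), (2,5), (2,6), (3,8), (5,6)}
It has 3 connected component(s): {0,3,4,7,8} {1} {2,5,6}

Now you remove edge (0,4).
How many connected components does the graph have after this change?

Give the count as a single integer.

Initial component count: 3
Remove (0,4): it was a bridge. Count increases: 3 -> 4.
  After removal, components: {0,3,7,8} {1} {2,5,6} {4}
New component count: 4

Answer: 4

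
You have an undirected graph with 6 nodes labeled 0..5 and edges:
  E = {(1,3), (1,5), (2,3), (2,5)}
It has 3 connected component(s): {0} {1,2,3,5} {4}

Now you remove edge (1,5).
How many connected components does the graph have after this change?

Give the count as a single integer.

Answer: 3

Derivation:
Initial component count: 3
Remove (1,5): not a bridge. Count unchanged: 3.
  After removal, components: {0} {1,2,3,5} {4}
New component count: 3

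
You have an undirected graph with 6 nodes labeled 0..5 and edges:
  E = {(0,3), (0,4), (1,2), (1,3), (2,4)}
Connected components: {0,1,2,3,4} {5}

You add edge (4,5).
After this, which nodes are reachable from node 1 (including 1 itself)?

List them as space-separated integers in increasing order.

Before: nodes reachable from 1: {0,1,2,3,4}
Adding (4,5): merges 1's component with another. Reachability grows.
After: nodes reachable from 1: {0,1,2,3,4,5}

Answer: 0 1 2 3 4 5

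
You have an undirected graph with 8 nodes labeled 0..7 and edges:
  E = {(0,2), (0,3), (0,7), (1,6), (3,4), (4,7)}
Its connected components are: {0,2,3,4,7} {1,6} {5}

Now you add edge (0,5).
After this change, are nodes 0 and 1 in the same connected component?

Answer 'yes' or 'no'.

Answer: no

Derivation:
Initial components: {0,2,3,4,7} {1,6} {5}
Adding edge (0,5): merges {0,2,3,4,7} and {5}.
New components: {0,2,3,4,5,7} {1,6}
Are 0 and 1 in the same component? no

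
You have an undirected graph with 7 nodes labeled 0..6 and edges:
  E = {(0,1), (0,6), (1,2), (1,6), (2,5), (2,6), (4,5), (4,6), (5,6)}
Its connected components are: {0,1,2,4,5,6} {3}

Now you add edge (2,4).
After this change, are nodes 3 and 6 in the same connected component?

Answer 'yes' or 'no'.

Initial components: {0,1,2,4,5,6} {3}
Adding edge (2,4): both already in same component {0,1,2,4,5,6}. No change.
New components: {0,1,2,4,5,6} {3}
Are 3 and 6 in the same component? no

Answer: no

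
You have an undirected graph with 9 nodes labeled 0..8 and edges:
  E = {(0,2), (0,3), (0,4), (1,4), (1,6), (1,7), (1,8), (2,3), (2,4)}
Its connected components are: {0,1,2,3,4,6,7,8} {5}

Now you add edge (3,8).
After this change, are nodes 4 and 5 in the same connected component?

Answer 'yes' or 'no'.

Initial components: {0,1,2,3,4,6,7,8} {5}
Adding edge (3,8): both already in same component {0,1,2,3,4,6,7,8}. No change.
New components: {0,1,2,3,4,6,7,8} {5}
Are 4 and 5 in the same component? no

Answer: no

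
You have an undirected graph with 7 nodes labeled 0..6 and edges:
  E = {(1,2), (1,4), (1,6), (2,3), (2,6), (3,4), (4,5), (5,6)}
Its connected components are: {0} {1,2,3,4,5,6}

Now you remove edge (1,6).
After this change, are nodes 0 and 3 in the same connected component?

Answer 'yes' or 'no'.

Initial components: {0} {1,2,3,4,5,6}
Removing edge (1,6): not a bridge — component count unchanged at 2.
New components: {0} {1,2,3,4,5,6}
Are 0 and 3 in the same component? no

Answer: no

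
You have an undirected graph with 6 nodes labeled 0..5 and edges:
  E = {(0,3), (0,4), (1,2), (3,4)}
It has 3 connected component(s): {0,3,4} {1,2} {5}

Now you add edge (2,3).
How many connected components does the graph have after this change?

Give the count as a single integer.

Initial component count: 3
Add (2,3): merges two components. Count decreases: 3 -> 2.
New component count: 2

Answer: 2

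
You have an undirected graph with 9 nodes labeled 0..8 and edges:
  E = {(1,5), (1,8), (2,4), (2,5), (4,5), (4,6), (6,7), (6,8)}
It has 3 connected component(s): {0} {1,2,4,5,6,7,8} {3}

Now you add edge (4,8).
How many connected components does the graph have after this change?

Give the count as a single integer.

Initial component count: 3
Add (4,8): endpoints already in same component. Count unchanged: 3.
New component count: 3

Answer: 3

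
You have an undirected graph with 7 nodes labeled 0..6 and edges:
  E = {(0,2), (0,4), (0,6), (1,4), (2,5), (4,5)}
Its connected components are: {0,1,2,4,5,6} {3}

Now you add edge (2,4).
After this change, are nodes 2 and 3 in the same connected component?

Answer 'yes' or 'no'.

Answer: no

Derivation:
Initial components: {0,1,2,4,5,6} {3}
Adding edge (2,4): both already in same component {0,1,2,4,5,6}. No change.
New components: {0,1,2,4,5,6} {3}
Are 2 and 3 in the same component? no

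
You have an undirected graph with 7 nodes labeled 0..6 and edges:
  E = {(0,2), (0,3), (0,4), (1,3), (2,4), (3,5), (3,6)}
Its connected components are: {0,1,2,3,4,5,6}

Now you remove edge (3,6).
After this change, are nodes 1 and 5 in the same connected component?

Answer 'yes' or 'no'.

Initial components: {0,1,2,3,4,5,6}
Removing edge (3,6): it was a bridge — component count 1 -> 2.
New components: {0,1,2,3,4,5} {6}
Are 1 and 5 in the same component? yes

Answer: yes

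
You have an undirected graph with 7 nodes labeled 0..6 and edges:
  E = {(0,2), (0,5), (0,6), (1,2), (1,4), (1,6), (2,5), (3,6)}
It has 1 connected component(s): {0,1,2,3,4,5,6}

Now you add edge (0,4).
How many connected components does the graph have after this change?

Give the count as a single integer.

Initial component count: 1
Add (0,4): endpoints already in same component. Count unchanged: 1.
New component count: 1

Answer: 1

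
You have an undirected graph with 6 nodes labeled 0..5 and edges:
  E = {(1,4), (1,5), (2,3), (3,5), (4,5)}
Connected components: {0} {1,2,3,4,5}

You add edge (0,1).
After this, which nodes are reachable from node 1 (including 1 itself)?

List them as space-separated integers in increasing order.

Answer: 0 1 2 3 4 5

Derivation:
Before: nodes reachable from 1: {1,2,3,4,5}
Adding (0,1): merges 1's component with another. Reachability grows.
After: nodes reachable from 1: {0,1,2,3,4,5}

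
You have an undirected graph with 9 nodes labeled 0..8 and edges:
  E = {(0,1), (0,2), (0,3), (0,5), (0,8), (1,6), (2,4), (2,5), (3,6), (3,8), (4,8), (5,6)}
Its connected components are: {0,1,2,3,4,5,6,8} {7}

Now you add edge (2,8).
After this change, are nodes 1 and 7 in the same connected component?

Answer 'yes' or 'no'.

Answer: no

Derivation:
Initial components: {0,1,2,3,4,5,6,8} {7}
Adding edge (2,8): both already in same component {0,1,2,3,4,5,6,8}. No change.
New components: {0,1,2,3,4,5,6,8} {7}
Are 1 and 7 in the same component? no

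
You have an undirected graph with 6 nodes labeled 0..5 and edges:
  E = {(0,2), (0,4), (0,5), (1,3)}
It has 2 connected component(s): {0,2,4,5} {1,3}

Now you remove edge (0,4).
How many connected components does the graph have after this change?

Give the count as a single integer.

Initial component count: 2
Remove (0,4): it was a bridge. Count increases: 2 -> 3.
  After removal, components: {0,2,5} {1,3} {4}
New component count: 3

Answer: 3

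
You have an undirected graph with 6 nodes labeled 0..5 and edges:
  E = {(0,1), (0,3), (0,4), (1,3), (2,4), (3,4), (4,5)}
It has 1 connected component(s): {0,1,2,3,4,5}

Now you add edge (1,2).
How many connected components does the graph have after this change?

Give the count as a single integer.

Answer: 1

Derivation:
Initial component count: 1
Add (1,2): endpoints already in same component. Count unchanged: 1.
New component count: 1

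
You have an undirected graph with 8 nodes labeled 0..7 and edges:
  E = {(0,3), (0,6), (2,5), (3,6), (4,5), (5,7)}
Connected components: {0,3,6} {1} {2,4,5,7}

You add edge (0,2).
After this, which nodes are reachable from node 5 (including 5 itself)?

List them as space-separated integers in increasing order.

Answer: 0 2 3 4 5 6 7

Derivation:
Before: nodes reachable from 5: {2,4,5,7}
Adding (0,2): merges 5's component with another. Reachability grows.
After: nodes reachable from 5: {0,2,3,4,5,6,7}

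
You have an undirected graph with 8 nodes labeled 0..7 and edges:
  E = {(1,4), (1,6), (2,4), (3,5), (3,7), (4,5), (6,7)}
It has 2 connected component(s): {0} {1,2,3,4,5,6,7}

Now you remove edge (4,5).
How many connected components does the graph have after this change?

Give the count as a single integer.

Initial component count: 2
Remove (4,5): not a bridge. Count unchanged: 2.
  After removal, components: {0} {1,2,3,4,5,6,7}
New component count: 2

Answer: 2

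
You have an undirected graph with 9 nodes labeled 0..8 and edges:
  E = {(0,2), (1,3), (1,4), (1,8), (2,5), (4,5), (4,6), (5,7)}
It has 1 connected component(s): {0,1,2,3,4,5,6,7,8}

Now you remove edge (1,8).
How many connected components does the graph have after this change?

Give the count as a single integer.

Initial component count: 1
Remove (1,8): it was a bridge. Count increases: 1 -> 2.
  After removal, components: {0,1,2,3,4,5,6,7} {8}
New component count: 2

Answer: 2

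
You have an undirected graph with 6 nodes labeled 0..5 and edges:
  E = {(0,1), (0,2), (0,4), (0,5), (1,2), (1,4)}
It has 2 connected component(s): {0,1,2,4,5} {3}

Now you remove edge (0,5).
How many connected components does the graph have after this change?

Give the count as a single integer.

Initial component count: 2
Remove (0,5): it was a bridge. Count increases: 2 -> 3.
  After removal, components: {0,1,2,4} {3} {5}
New component count: 3

Answer: 3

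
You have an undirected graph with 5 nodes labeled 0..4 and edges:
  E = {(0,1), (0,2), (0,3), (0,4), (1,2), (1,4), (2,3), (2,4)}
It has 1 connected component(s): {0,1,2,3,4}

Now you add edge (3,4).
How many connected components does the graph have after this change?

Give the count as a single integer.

Initial component count: 1
Add (3,4): endpoints already in same component. Count unchanged: 1.
New component count: 1

Answer: 1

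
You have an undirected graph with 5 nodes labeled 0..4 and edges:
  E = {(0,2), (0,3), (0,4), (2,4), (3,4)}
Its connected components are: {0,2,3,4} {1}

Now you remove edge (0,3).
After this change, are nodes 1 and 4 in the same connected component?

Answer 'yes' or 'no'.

Initial components: {0,2,3,4} {1}
Removing edge (0,3): not a bridge — component count unchanged at 2.
New components: {0,2,3,4} {1}
Are 1 and 4 in the same component? no

Answer: no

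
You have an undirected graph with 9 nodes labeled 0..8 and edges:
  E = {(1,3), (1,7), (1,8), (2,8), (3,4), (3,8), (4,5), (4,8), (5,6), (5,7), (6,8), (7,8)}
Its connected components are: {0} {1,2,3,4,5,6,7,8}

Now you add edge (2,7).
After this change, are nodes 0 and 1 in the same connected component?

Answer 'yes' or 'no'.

Answer: no

Derivation:
Initial components: {0} {1,2,3,4,5,6,7,8}
Adding edge (2,7): both already in same component {1,2,3,4,5,6,7,8}. No change.
New components: {0} {1,2,3,4,5,6,7,8}
Are 0 and 1 in the same component? no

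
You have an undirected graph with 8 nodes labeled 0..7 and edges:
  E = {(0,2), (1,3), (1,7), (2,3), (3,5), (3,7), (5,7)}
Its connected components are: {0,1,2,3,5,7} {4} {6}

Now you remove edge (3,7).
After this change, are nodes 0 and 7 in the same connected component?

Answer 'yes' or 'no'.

Answer: yes

Derivation:
Initial components: {0,1,2,3,5,7} {4} {6}
Removing edge (3,7): not a bridge — component count unchanged at 3.
New components: {0,1,2,3,5,7} {4} {6}
Are 0 and 7 in the same component? yes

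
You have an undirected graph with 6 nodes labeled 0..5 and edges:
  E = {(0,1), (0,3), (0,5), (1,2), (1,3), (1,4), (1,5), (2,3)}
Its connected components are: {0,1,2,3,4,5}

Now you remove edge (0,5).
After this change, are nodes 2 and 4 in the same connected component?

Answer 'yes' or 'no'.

Initial components: {0,1,2,3,4,5}
Removing edge (0,5): not a bridge — component count unchanged at 1.
New components: {0,1,2,3,4,5}
Are 2 and 4 in the same component? yes

Answer: yes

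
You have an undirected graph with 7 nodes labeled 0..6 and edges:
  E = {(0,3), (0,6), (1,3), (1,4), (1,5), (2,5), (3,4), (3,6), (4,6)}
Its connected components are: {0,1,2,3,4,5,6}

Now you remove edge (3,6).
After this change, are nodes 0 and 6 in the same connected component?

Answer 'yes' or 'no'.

Answer: yes

Derivation:
Initial components: {0,1,2,3,4,5,6}
Removing edge (3,6): not a bridge — component count unchanged at 1.
New components: {0,1,2,3,4,5,6}
Are 0 and 6 in the same component? yes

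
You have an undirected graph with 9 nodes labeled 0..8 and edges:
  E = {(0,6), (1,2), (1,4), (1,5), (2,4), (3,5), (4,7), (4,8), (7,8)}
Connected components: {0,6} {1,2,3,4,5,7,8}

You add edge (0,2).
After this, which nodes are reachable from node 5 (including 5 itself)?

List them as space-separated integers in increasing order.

Answer: 0 1 2 3 4 5 6 7 8

Derivation:
Before: nodes reachable from 5: {1,2,3,4,5,7,8}
Adding (0,2): merges 5's component with another. Reachability grows.
After: nodes reachable from 5: {0,1,2,3,4,5,6,7,8}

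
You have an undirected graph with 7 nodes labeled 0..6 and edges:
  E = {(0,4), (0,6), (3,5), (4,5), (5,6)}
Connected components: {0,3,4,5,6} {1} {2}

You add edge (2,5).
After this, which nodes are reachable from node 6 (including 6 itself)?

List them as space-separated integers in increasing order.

Answer: 0 2 3 4 5 6

Derivation:
Before: nodes reachable from 6: {0,3,4,5,6}
Adding (2,5): merges 6's component with another. Reachability grows.
After: nodes reachable from 6: {0,2,3,4,5,6}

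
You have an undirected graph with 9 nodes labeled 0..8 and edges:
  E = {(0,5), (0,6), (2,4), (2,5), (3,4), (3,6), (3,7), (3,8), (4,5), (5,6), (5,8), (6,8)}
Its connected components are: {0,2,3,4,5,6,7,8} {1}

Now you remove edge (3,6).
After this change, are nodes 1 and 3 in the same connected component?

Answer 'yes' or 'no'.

Answer: no

Derivation:
Initial components: {0,2,3,4,5,6,7,8} {1}
Removing edge (3,6): not a bridge — component count unchanged at 2.
New components: {0,2,3,4,5,6,7,8} {1}
Are 1 and 3 in the same component? no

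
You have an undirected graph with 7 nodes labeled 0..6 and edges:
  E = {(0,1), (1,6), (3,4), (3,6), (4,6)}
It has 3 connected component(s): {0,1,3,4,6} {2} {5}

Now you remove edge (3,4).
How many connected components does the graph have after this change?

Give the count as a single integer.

Initial component count: 3
Remove (3,4): not a bridge. Count unchanged: 3.
  After removal, components: {0,1,3,4,6} {2} {5}
New component count: 3

Answer: 3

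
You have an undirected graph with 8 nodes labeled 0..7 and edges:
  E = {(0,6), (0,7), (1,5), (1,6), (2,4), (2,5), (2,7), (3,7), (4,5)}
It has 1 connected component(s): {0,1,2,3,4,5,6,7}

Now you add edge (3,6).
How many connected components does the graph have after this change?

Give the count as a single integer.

Answer: 1

Derivation:
Initial component count: 1
Add (3,6): endpoints already in same component. Count unchanged: 1.
New component count: 1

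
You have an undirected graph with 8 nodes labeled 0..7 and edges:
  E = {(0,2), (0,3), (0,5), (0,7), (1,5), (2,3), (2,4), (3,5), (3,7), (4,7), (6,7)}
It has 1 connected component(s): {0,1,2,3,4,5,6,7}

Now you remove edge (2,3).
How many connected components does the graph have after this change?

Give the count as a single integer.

Initial component count: 1
Remove (2,3): not a bridge. Count unchanged: 1.
  After removal, components: {0,1,2,3,4,5,6,7}
New component count: 1

Answer: 1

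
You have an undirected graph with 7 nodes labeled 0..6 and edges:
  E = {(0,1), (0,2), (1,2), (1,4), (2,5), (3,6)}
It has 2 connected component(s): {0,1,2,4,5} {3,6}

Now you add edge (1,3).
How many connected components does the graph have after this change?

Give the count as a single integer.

Answer: 1

Derivation:
Initial component count: 2
Add (1,3): merges two components. Count decreases: 2 -> 1.
New component count: 1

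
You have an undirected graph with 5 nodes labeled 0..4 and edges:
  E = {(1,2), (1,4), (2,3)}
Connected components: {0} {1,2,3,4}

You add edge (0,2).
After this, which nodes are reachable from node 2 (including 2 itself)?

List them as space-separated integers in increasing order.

Answer: 0 1 2 3 4

Derivation:
Before: nodes reachable from 2: {1,2,3,4}
Adding (0,2): merges 2's component with another. Reachability grows.
After: nodes reachable from 2: {0,1,2,3,4}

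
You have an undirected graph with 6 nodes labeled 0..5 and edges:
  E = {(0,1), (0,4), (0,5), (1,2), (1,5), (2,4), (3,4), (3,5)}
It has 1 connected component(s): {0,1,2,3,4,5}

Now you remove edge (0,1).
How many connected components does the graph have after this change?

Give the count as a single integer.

Initial component count: 1
Remove (0,1): not a bridge. Count unchanged: 1.
  After removal, components: {0,1,2,3,4,5}
New component count: 1

Answer: 1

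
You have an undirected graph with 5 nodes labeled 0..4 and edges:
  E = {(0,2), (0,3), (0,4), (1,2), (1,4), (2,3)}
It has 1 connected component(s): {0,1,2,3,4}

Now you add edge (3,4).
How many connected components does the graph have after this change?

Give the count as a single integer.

Answer: 1

Derivation:
Initial component count: 1
Add (3,4): endpoints already in same component. Count unchanged: 1.
New component count: 1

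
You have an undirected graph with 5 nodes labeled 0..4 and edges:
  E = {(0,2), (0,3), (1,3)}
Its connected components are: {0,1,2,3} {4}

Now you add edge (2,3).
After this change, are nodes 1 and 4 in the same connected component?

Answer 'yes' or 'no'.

Initial components: {0,1,2,3} {4}
Adding edge (2,3): both already in same component {0,1,2,3}. No change.
New components: {0,1,2,3} {4}
Are 1 and 4 in the same component? no

Answer: no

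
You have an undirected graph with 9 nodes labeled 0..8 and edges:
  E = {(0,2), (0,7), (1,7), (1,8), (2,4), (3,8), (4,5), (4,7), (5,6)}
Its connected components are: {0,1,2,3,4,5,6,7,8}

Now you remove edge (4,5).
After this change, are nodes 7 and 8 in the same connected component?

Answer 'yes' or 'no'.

Initial components: {0,1,2,3,4,5,6,7,8}
Removing edge (4,5): it was a bridge — component count 1 -> 2.
New components: {0,1,2,3,4,7,8} {5,6}
Are 7 and 8 in the same component? yes

Answer: yes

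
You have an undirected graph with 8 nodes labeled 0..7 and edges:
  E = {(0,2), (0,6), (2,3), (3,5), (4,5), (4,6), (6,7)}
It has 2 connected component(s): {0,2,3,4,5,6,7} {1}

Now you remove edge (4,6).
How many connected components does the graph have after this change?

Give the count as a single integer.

Initial component count: 2
Remove (4,6): not a bridge. Count unchanged: 2.
  After removal, components: {0,2,3,4,5,6,7} {1}
New component count: 2

Answer: 2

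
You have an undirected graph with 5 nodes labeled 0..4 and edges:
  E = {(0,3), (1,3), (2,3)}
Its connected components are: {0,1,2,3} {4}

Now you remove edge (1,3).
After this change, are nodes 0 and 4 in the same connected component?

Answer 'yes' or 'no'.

Initial components: {0,1,2,3} {4}
Removing edge (1,3): it was a bridge — component count 2 -> 3.
New components: {0,2,3} {1} {4}
Are 0 and 4 in the same component? no

Answer: no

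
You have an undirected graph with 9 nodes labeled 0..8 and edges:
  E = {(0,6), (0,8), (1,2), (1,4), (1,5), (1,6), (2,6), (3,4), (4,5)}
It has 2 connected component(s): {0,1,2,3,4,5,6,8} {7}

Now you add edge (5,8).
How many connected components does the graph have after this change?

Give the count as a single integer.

Answer: 2

Derivation:
Initial component count: 2
Add (5,8): endpoints already in same component. Count unchanged: 2.
New component count: 2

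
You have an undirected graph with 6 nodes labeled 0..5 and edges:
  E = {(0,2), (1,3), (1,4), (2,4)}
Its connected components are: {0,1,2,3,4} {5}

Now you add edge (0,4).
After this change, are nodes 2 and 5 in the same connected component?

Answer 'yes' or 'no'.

Initial components: {0,1,2,3,4} {5}
Adding edge (0,4): both already in same component {0,1,2,3,4}. No change.
New components: {0,1,2,3,4} {5}
Are 2 and 5 in the same component? no

Answer: no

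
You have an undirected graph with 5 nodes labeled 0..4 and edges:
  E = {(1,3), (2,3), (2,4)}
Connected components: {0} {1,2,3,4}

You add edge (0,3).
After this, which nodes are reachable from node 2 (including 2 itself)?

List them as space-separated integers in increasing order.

Answer: 0 1 2 3 4

Derivation:
Before: nodes reachable from 2: {1,2,3,4}
Adding (0,3): merges 2's component with another. Reachability grows.
After: nodes reachable from 2: {0,1,2,3,4}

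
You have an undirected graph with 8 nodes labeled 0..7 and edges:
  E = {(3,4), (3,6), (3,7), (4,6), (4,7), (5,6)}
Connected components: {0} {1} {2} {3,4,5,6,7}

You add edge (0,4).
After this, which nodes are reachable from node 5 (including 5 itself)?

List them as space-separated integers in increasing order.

Answer: 0 3 4 5 6 7

Derivation:
Before: nodes reachable from 5: {3,4,5,6,7}
Adding (0,4): merges 5's component with another. Reachability grows.
After: nodes reachable from 5: {0,3,4,5,6,7}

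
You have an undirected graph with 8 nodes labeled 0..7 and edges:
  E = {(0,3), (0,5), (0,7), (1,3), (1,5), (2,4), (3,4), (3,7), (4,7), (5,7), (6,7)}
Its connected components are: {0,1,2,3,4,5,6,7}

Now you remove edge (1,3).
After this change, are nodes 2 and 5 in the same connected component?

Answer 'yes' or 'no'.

Initial components: {0,1,2,3,4,5,6,7}
Removing edge (1,3): not a bridge — component count unchanged at 1.
New components: {0,1,2,3,4,5,6,7}
Are 2 and 5 in the same component? yes

Answer: yes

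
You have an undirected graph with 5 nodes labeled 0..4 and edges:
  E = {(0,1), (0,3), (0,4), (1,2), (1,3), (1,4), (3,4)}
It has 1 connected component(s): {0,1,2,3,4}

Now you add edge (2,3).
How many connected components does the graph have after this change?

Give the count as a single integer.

Initial component count: 1
Add (2,3): endpoints already in same component. Count unchanged: 1.
New component count: 1

Answer: 1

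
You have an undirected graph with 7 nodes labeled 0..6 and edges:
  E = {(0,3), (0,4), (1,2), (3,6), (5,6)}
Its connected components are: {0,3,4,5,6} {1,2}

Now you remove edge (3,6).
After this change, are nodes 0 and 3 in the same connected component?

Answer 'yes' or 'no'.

Answer: yes

Derivation:
Initial components: {0,3,4,5,6} {1,2}
Removing edge (3,6): it was a bridge — component count 2 -> 3.
New components: {0,3,4} {1,2} {5,6}
Are 0 and 3 in the same component? yes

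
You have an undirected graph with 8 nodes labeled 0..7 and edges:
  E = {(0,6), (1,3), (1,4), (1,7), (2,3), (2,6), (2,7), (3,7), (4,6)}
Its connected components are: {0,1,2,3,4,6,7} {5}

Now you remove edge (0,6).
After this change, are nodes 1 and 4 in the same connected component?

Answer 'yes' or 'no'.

Answer: yes

Derivation:
Initial components: {0,1,2,3,4,6,7} {5}
Removing edge (0,6): it was a bridge — component count 2 -> 3.
New components: {0} {1,2,3,4,6,7} {5}
Are 1 and 4 in the same component? yes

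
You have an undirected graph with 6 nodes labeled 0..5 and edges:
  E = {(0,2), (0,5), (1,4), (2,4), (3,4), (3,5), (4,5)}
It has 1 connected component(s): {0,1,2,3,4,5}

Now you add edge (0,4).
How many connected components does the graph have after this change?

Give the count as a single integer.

Answer: 1

Derivation:
Initial component count: 1
Add (0,4): endpoints already in same component. Count unchanged: 1.
New component count: 1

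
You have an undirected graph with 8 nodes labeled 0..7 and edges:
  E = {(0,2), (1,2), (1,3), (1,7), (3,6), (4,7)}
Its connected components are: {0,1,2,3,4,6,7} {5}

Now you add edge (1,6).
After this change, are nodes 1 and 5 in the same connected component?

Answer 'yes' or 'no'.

Initial components: {0,1,2,3,4,6,7} {5}
Adding edge (1,6): both already in same component {0,1,2,3,4,6,7}. No change.
New components: {0,1,2,3,4,6,7} {5}
Are 1 and 5 in the same component? no

Answer: no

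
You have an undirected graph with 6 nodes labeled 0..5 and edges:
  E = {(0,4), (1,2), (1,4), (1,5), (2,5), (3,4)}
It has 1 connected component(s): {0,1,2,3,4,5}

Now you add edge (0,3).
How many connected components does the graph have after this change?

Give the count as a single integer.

Initial component count: 1
Add (0,3): endpoints already in same component. Count unchanged: 1.
New component count: 1

Answer: 1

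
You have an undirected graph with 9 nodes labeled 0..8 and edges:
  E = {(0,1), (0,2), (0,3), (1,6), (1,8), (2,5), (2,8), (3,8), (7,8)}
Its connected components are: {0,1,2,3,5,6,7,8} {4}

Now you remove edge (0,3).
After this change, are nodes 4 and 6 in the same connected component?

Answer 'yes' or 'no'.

Answer: no

Derivation:
Initial components: {0,1,2,3,5,6,7,8} {4}
Removing edge (0,3): not a bridge — component count unchanged at 2.
New components: {0,1,2,3,5,6,7,8} {4}
Are 4 and 6 in the same component? no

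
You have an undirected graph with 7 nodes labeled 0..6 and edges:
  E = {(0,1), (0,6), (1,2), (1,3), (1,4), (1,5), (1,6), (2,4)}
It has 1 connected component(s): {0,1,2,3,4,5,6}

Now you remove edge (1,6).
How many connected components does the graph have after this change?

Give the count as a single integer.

Answer: 1

Derivation:
Initial component count: 1
Remove (1,6): not a bridge. Count unchanged: 1.
  After removal, components: {0,1,2,3,4,5,6}
New component count: 1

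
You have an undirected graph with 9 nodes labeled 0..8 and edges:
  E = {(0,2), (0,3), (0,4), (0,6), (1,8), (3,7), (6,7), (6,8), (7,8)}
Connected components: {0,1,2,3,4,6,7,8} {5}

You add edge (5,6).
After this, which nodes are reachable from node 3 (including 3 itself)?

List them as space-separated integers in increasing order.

Before: nodes reachable from 3: {0,1,2,3,4,6,7,8}
Adding (5,6): merges 3's component with another. Reachability grows.
After: nodes reachable from 3: {0,1,2,3,4,5,6,7,8}

Answer: 0 1 2 3 4 5 6 7 8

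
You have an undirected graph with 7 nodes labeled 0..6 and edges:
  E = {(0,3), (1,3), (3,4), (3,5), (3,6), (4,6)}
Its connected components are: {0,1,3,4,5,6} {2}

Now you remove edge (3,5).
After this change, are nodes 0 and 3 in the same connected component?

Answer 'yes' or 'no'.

Answer: yes

Derivation:
Initial components: {0,1,3,4,5,6} {2}
Removing edge (3,5): it was a bridge — component count 2 -> 3.
New components: {0,1,3,4,6} {2} {5}
Are 0 and 3 in the same component? yes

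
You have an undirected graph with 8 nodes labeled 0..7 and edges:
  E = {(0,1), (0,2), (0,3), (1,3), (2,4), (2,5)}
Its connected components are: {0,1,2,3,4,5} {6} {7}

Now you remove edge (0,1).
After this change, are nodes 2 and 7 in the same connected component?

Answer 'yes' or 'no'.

Answer: no

Derivation:
Initial components: {0,1,2,3,4,5} {6} {7}
Removing edge (0,1): not a bridge — component count unchanged at 3.
New components: {0,1,2,3,4,5} {6} {7}
Are 2 and 7 in the same component? no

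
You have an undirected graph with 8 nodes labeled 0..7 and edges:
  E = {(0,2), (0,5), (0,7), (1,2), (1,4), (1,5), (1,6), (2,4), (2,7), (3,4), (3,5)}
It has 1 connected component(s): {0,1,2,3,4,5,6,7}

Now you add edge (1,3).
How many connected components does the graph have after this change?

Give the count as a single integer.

Initial component count: 1
Add (1,3): endpoints already in same component. Count unchanged: 1.
New component count: 1

Answer: 1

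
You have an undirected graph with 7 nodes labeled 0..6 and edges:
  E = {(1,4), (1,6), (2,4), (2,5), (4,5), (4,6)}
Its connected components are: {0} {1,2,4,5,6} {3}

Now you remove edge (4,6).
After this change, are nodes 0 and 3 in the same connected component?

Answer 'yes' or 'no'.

Answer: no

Derivation:
Initial components: {0} {1,2,4,5,6} {3}
Removing edge (4,6): not a bridge — component count unchanged at 3.
New components: {0} {1,2,4,5,6} {3}
Are 0 and 3 in the same component? no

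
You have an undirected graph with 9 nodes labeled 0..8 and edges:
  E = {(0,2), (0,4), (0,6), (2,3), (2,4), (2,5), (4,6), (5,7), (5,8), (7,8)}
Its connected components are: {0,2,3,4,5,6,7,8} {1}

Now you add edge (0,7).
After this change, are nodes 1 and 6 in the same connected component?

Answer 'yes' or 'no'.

Initial components: {0,2,3,4,5,6,7,8} {1}
Adding edge (0,7): both already in same component {0,2,3,4,5,6,7,8}. No change.
New components: {0,2,3,4,5,6,7,8} {1}
Are 1 and 6 in the same component? no

Answer: no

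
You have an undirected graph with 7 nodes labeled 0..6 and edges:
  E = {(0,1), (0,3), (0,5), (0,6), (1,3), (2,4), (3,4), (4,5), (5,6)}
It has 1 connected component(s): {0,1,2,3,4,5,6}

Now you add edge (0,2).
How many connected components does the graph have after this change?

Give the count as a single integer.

Initial component count: 1
Add (0,2): endpoints already in same component. Count unchanged: 1.
New component count: 1

Answer: 1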